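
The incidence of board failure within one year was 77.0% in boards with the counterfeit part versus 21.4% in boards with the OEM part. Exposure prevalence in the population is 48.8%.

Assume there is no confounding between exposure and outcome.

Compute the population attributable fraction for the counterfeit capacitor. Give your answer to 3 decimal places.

PAF ≈ 0.559

p₁ = 0.77, p₀ = 0.214.
Overall risk P(Y=1) = π·p₁ + (1−π)·p₀ = 0.488×0.77 + 0.512×0.214 = 0.48533.
Under exogeneity, PAF = [P(Y=1) − p₀] / P(Y=1).
PAF = (0.48533 − 0.214) / 0.48533 ≈ 0.5591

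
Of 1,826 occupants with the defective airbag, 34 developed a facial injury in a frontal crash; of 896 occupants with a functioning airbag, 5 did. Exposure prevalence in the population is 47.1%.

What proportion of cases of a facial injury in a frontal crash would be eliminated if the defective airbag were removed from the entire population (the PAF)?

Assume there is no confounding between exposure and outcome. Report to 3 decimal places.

p₁ = P(outcome | exposed) = 34/1826 = 0.01862
p₀ = P(outcome | unexposed) = 5/896 = 0.0055804
Overall risk P(Y=1) = π·p₁ + (1−π)·p₀ = 0.471×0.01862 + 0.529×0.0055804 = 0.011722.
Under exogeneity, PAF = [P(Y=1) − p₀] / P(Y=1).
PAF = (0.011722 − 0.0055804) / 0.011722 ≈ 0.5239

PAF ≈ 0.524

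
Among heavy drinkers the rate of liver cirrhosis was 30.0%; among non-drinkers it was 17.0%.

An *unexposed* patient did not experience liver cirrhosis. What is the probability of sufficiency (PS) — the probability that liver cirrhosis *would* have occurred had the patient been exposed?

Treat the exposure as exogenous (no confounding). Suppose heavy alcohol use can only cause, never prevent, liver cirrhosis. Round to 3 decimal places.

PS ≈ 0.157

p₁ = 0.3, p₀ = 0.17.
Under exogeneity and monotonicity, PS = (p₁ − p₀) / (1 − p₀).
PS = (0.3 − 0.17) / (1 − 0.17) = 0.13 / 0.83 ≈ 0.1566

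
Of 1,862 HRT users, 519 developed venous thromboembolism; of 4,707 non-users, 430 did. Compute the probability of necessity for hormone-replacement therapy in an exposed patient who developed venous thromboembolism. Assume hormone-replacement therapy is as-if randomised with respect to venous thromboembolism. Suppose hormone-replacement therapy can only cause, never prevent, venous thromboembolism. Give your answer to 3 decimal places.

PN ≈ 0.672

p₁ = P(outcome | exposed) = 519/1862 = 0.27873
p₀ = P(outcome | unexposed) = 430/4707 = 0.091353
Under exogeneity and monotonicity, PN = (p₁ − p₀) / p₁.
PN = (0.27873 − 0.091353) / 0.27873 = 0.18738 / 0.27873 ≈ 0.6723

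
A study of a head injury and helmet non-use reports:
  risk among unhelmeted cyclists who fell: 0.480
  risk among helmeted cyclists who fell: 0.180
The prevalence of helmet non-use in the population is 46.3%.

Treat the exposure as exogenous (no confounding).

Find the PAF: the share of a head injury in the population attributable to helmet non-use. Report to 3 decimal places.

PAF ≈ 0.436

Let p₁ = 0.48, p₀ = 0.18.
Overall risk P(Y=1) = π·p₁ + (1−π)·p₀ = 0.463×0.48 + 0.537×0.18 = 0.3189.
Under exogeneity, PAF = [P(Y=1) − p₀] / P(Y=1).
PAF = (0.3189 − 0.18) / 0.3189 ≈ 0.4356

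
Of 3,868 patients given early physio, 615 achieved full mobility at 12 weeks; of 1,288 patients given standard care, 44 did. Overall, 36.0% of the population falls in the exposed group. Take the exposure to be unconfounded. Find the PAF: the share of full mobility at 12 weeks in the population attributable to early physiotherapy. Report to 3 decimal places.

PAF ≈ 0.568

p₁ = P(outcome | exposed) = 615/3868 = 0.159
p₀ = P(outcome | unexposed) = 44/1288 = 0.034161
Overall risk P(Y=1) = π·p₁ + (1−π)·p₀ = 0.36×0.159 + 0.64×0.034161 = 0.079102.
Under exogeneity, PAF = [P(Y=1) − p₀] / P(Y=1).
PAF = (0.079102 − 0.034161) / 0.079102 ≈ 0.5681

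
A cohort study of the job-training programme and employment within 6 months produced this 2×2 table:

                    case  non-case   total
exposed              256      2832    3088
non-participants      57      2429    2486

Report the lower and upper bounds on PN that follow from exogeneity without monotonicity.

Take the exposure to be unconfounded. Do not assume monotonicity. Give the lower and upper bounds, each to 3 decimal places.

p₁ = P(outcome | exposed) = 256/3088 = 0.082902
p₀ = P(outcome | unexposed) = 57/2486 = 0.022928
Under exogeneity alone the bounds on PN are max{0,(p₁−p₀)/p₁} ≤ PN ≤ min{1,(1−p₀)/p₁}.
  lower = (p₁ − p₀)/p₁ = 0.059973 / 0.082902 ≈ 0.7234
  upper = min{1, (1 − p₀)/p₁} = 0.97707 / 0.082902 ≈ 11.7859 → capped at 1

0.723 ≤ PN ≤ 1.000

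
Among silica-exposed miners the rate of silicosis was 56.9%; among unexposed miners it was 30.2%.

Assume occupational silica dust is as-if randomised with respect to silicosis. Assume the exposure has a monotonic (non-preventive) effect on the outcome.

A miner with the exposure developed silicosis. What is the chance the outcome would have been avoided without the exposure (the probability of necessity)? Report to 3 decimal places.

PN ≈ 0.469

p₁ = 0.569, p₀ = 0.302.
Under exogeneity and monotonicity, PN = (p₁ − p₀) / p₁.
PN = (0.569 − 0.302) / 0.569 = 0.267 / 0.569 ≈ 0.4692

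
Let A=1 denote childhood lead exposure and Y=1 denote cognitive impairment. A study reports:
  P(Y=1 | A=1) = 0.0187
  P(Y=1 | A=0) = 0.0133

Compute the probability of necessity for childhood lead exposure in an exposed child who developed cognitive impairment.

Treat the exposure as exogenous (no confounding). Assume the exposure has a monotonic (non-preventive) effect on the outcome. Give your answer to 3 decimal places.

Let p₁ = 0.0187, p₀ = 0.0133.
Under exogeneity and monotonicity, PN = (p₁ − p₀) / p₁.
PN = (0.0187 − 0.0133) / 0.0187 = 0.0054 / 0.0187 ≈ 0.2888

PN ≈ 0.289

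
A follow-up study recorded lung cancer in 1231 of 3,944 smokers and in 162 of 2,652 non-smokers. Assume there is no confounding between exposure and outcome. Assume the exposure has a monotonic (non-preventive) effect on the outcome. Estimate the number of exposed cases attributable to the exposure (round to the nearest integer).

about 990 cases

p₁ = P(outcome | exposed) = 1231/3944 = 0.31212
p₀ = P(outcome | unexposed) = 162/2652 = 0.061086
PN = (p₁ − p₀)/p₁ = (0.31212 − 0.061086) / 0.31212 ≈ 0.80429.
Attributable cases ≈ PN × (exposed cases) = 0.80429 × 1231 ≈ 990.08.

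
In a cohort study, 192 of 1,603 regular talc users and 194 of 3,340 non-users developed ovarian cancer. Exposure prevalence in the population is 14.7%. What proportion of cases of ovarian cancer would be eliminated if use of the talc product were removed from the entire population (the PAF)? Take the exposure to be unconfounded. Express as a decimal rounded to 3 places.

p₁ = P(outcome | exposed) = 192/1603 = 0.11978
p₀ = P(outcome | unexposed) = 194/3340 = 0.058084
Overall risk P(Y=1) = π·p₁ + (1−π)·p₀ = 0.147×0.11978 + 0.853×0.058084 = 0.067152.
Under exogeneity, PAF = [P(Y=1) − p₀] / P(Y=1).
PAF = (0.067152 − 0.058084) / 0.067152 ≈ 0.1350

PAF ≈ 0.135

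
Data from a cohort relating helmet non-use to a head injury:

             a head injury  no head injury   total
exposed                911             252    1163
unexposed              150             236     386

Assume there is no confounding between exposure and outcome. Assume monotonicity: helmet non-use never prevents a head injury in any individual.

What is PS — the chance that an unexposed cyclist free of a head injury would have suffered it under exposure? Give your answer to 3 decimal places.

PS ≈ 0.646

p₁ = P(outcome | exposed) = 911/1163 = 0.78332
p₀ = P(outcome | unexposed) = 150/386 = 0.3886
Under exogeneity and monotonicity, PS = (p₁ − p₀)/(1 − p₀).
PS = (0.78332 − 0.3886) / 0.6114 ≈ 0.6456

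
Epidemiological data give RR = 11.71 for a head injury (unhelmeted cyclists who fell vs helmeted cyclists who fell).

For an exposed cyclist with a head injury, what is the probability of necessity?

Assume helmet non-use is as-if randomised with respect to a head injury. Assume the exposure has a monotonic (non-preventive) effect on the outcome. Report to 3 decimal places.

Under exogeneity and monotonicity, PN = (RR − 1) / RR = 1 − 1/RR.
PN = (11.71 − 1) / 11.71 = 10.71 / 11.71 ≈ 0.9146

PN ≈ 0.915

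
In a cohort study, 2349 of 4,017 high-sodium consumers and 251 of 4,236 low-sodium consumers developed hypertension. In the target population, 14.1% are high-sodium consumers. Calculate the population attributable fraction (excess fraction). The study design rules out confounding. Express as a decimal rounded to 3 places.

p₁ = P(outcome | exposed) = 2349/4017 = 0.58476
p₀ = P(outcome | unexposed) = 251/4236 = 0.059254
Overall risk P(Y=1) = π·p₁ + (1−π)·p₀ = 0.141×0.58476 + 0.859×0.059254 = 0.13335.
Under exogeneity, PAF = [P(Y=1) − p₀] / P(Y=1).
PAF = (0.13335 − 0.059254) / 0.13335 ≈ 0.5557

PAF ≈ 0.556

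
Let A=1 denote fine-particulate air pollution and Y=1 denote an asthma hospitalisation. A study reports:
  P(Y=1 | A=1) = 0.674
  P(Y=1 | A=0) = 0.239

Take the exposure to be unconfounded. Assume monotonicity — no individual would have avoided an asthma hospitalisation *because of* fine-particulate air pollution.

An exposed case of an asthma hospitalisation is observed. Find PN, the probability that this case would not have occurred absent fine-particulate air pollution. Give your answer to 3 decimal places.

PN ≈ 0.645

Let p₁ = 0.674, p₀ = 0.239.
Under exogeneity and monotonicity, PN = (p₁ − p₀) / p₁.
PN = (0.674 − 0.239) / 0.674 = 0.435 / 0.674 ≈ 0.6454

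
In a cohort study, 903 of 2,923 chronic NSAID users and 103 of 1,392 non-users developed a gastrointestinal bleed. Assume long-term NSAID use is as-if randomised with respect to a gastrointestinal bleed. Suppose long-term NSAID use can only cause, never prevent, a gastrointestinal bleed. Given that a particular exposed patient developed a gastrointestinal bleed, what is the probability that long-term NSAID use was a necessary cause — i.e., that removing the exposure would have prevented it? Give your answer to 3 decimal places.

p₁ = P(outcome | exposed) = 903/2923 = 0.30893
p₀ = P(outcome | unexposed) = 103/1392 = 0.073994
Under exogeneity and monotonicity, PN = (p₁ − p₀) / p₁.
PN = (0.30893 − 0.073994) / 0.30893 = 0.23493 / 0.30893 ≈ 0.7605

PN ≈ 0.760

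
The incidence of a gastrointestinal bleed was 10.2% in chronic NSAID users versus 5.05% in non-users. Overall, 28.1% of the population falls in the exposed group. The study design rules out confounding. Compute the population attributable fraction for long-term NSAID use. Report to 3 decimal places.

p₁ = 0.102, p₀ = 0.0505.
Overall risk P(Y=1) = π·p₁ + (1−π)·p₀ = 0.281×0.102 + 0.719×0.0505 = 0.064971.
Under exogeneity, PAF = [P(Y=1) − p₀] / P(Y=1).
PAF = (0.064971 − 0.0505) / 0.064971 ≈ 0.2227

PAF ≈ 0.223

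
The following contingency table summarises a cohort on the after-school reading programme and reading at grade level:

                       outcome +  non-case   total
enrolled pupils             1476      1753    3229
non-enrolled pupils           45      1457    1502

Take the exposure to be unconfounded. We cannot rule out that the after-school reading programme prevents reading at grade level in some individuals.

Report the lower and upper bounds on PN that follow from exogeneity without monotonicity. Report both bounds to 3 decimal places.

0.934 ≤ PN ≤ 1.000

p₁ = P(outcome | exposed) = 1476/3229 = 0.45711
p₀ = P(outcome | unexposed) = 45/1502 = 0.02996
Under exogeneity alone the bounds on PN are max{0,(p₁−p₀)/p₁} ≤ PN ≤ min{1,(1−p₀)/p₁}.
  lower = (p₁ − p₀)/p₁ = 0.42715 / 0.45711 ≈ 0.9345
  upper = min{1, (1 − p₀)/p₁} = 0.97004 / 0.45711 ≈ 2.1221 → capped at 1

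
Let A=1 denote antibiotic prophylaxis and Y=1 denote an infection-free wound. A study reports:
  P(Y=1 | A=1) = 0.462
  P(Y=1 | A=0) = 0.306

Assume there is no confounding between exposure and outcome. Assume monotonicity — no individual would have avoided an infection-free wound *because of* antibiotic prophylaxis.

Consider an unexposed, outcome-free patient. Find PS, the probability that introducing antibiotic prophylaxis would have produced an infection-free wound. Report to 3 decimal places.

PS ≈ 0.225

Let p₁ = 0.462, p₀ = 0.306.
Under exogeneity and monotonicity, PS = (p₁ − p₀) / (1 − p₀).
PS = (0.462 − 0.306) / (1 − 0.306) = 0.156 / 0.694 ≈ 0.2248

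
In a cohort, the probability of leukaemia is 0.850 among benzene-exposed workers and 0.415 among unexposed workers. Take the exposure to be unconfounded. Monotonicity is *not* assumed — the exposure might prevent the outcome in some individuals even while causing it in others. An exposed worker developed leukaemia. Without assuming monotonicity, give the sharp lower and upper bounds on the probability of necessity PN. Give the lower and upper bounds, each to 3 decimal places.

0.512 ≤ PN ≤ 0.688

Let p₁ = 0.85, p₀ = 0.415.
Under exogeneity alone the bounds on PN are max{0,(p₁−p₀)/p₁} ≤ PN ≤ min{1,(1−p₀)/p₁}.
  lower = (p₁ − p₀)/p₁ = 0.435 / 0.85 ≈ 0.5118
  upper = min{1, (1 − p₀)/p₁} = 0.585 / 0.85 ≈ 0.6882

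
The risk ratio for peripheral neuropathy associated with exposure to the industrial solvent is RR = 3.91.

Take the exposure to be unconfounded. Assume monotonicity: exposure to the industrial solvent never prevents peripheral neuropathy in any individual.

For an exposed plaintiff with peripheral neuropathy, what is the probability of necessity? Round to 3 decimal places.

Under exogeneity and monotonicity, PN = (RR − 1) / RR = 1 − 1/RR.
PN = (3.91 − 1) / 3.91 = 2.91 / 3.91 ≈ 0.7442

PN ≈ 0.744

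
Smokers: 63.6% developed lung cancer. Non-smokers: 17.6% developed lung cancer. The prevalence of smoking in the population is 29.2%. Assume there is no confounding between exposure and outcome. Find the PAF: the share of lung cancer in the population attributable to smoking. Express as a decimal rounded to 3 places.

p₁ = 0.636, p₀ = 0.176.
Overall risk P(Y=1) = π·p₁ + (1−π)·p₀ = 0.292×0.636 + 0.708×0.176 = 0.31032.
Under exogeneity, PAF = [P(Y=1) − p₀] / P(Y=1).
PAF = (0.31032 − 0.176) / 0.31032 ≈ 0.4328

PAF ≈ 0.433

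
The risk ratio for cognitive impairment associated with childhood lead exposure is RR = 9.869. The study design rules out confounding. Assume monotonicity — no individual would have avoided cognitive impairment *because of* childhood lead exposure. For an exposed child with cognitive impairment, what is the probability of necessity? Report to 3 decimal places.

PN ≈ 0.899

Under exogeneity and monotonicity, PN = (RR − 1) / RR = 1 − 1/RR.
PN = (9.869 − 1) / 9.869 = 8.869 / 9.869 ≈ 0.8987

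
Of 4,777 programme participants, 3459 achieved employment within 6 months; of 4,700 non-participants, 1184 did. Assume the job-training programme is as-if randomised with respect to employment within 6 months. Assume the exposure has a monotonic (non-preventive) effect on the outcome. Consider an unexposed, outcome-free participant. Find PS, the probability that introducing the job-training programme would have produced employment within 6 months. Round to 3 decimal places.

PS ≈ 0.631

p₁ = P(outcome | exposed) = 3459/4777 = 0.72409
p₀ = P(outcome | unexposed) = 1184/4700 = 0.25191
Under exogeneity and monotonicity, PS = (p₁ − p₀) / (1 − p₀).
PS = (0.72409 − 0.25191) / (1 − 0.25191) = 0.47218 / 0.74809 ≈ 0.6312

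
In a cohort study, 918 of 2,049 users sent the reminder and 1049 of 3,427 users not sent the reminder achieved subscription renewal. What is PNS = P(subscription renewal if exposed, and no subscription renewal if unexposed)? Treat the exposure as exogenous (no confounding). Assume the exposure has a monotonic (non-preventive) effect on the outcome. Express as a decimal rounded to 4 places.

PNS ≈ 0.1419

p₁ = P(outcome | exposed) = 918/2049 = 0.44802
p₀ = P(outcome | unexposed) = 1049/3427 = 0.3061
Under exogeneity and monotonicity, PNS = p₁ − p₀.
PNS = 0.44802 − 0.3061 = 0.14192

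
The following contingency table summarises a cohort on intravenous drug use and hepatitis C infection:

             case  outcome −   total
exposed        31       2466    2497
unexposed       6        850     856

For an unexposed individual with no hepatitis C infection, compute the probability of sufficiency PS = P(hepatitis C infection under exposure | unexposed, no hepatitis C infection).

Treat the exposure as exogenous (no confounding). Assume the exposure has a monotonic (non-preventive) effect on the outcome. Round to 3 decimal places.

p₁ = P(outcome | exposed) = 31/2497 = 0.012415
p₀ = P(outcome | unexposed) = 6/856 = 0.0070093
Under exogeneity and monotonicity, PS = (p₁ − p₀) / (1 − p₀).
PS = (0.012415 − 0.0070093) / (1 − 0.0070093) = 0.0054056 / 0.99299 ≈ 0.0054

PS ≈ 0.005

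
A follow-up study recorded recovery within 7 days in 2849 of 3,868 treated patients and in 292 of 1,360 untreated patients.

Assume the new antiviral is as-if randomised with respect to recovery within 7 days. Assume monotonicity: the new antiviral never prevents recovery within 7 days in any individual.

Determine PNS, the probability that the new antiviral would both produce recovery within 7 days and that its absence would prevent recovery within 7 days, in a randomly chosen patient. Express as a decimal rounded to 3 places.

p₁ = P(outcome | exposed) = 2849/3868 = 0.73656
p₀ = P(outcome | unexposed) = 292/1360 = 0.21471
Under exogeneity and monotonicity, PNS = p₁ − p₀.
PNS = 0.73656 − 0.21471 = 0.52185

PNS ≈ 0.522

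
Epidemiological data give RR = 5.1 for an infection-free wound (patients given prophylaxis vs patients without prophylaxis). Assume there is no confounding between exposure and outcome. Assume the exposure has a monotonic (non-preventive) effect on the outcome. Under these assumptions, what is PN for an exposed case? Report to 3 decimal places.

PN ≈ 0.804

Under exogeneity and monotonicity, PN = (RR − 1) / RR = 1 − 1/RR.
PN = (5.1 − 1) / 5.1 = 4.1 / 5.1 ≈ 0.8039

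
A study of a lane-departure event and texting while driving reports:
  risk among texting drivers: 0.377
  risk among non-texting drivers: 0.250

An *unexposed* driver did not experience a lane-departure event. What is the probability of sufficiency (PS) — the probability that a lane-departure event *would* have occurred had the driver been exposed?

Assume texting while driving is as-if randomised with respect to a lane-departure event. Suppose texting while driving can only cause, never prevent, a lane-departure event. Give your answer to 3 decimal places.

PS ≈ 0.169

Let p₁ = 0.377, p₀ = 0.25.
Under exogeneity and monotonicity, PS = (p₁ − p₀) / (1 − p₀).
PS = (0.377 − 0.25) / (1 − 0.25) = 0.127 / 0.75 ≈ 0.1693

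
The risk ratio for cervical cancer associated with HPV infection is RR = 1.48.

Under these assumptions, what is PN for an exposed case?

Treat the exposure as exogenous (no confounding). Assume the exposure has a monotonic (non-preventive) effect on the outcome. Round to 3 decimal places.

Under exogeneity and monotonicity, PN = (RR − 1) / RR = 1 − 1/RR.
PN = (1.48 − 1) / 1.48 = 0.48 / 1.48 ≈ 0.3243

PN ≈ 0.324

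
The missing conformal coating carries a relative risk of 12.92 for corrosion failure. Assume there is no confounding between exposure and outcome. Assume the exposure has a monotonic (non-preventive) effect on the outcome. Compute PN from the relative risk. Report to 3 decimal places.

PN ≈ 0.923

Under exogeneity and monotonicity, PN = (RR − 1) / RR = 1 − 1/RR.
PN = (12.92 − 1) / 12.92 = 11.92 / 12.92 ≈ 0.9226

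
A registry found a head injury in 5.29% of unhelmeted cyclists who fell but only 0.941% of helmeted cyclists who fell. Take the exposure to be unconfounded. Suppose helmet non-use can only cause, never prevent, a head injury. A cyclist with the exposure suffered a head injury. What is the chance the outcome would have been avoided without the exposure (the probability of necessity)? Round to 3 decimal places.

PN ≈ 0.822

p₁ = 0.0529, p₀ = 0.00941.
Under exogeneity and monotonicity, PN = (p₁ − p₀) / p₁.
PN = (0.0529 − 0.00941) / 0.0529 = 0.04349 / 0.0529 ≈ 0.8221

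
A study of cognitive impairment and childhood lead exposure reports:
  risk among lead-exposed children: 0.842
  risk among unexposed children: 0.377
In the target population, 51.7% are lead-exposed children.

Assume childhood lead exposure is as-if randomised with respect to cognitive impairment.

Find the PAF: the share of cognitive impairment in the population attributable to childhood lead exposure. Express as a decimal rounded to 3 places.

PAF ≈ 0.389

Let p₁ = 0.842, p₀ = 0.377.
Overall risk P(Y=1) = π·p₁ + (1−π)·p₀ = 0.517×0.842 + 0.483×0.377 = 0.6174.
Under exogeneity, PAF = [P(Y=1) − p₀] / P(Y=1).
PAF = (0.6174 − 0.377) / 0.6174 ≈ 0.3894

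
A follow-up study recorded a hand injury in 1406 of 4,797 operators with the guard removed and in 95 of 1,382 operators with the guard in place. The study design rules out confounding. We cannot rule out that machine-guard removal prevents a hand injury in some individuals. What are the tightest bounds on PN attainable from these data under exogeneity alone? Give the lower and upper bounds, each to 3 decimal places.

p₁ = P(outcome | exposed) = 1406/4797 = 0.2931
p₀ = P(outcome | unexposed) = 95/1382 = 0.068741
Under exogeneity alone the bounds on PN are max{0,(p₁−p₀)/p₁} ≤ PN ≤ min{1,(1−p₀)/p₁}.
  lower = (p₁ − p₀)/p₁ = 0.22436 / 0.2931 ≈ 0.7655
  upper = min{1, (1 − p₀)/p₁} = 0.93126 / 0.2931 ≈ 3.1773 → capped at 1

0.765 ≤ PN ≤ 1.000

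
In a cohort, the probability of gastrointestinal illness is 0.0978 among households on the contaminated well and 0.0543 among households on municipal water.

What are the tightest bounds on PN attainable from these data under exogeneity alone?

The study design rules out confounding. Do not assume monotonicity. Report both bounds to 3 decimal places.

Let p₁ = 0.0978, p₀ = 0.0543.
Under exogeneity alone the bounds on PN are max{0,(p₁−p₀)/p₁} ≤ PN ≤ min{1,(1−p₀)/p₁}.
  lower = (p₁ − p₀)/p₁ = 0.0435 / 0.0978 ≈ 0.4448
  upper = min{1, (1 − p₀)/p₁} = 0.9457 / 0.0978 ≈ 9.6697 → capped at 1

0.445 ≤ PN ≤ 1.000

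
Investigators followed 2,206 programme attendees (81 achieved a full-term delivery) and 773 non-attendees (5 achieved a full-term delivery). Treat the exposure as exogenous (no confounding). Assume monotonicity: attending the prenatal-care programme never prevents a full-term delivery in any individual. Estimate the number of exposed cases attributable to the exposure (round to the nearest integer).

about 67 cases

p₁ = P(outcome | exposed) = 81/2206 = 0.036718
p₀ = P(outcome | unexposed) = 5/773 = 0.0064683
PN = (p₁ − p₀)/p₁ = (0.036718 − 0.0064683) / 0.036718 ≈ 0.82384.
Attributable cases ≈ PN × (exposed cases) = 0.82384 × 81 ≈ 66.73.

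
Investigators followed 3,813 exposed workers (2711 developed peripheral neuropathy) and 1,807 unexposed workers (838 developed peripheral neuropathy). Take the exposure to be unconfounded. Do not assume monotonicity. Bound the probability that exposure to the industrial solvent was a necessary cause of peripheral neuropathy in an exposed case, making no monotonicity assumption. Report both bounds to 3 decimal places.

p₁ = P(outcome | exposed) = 2711/3813 = 0.71099
p₀ = P(outcome | unexposed) = 838/1807 = 0.46375
Under exogeneity alone the bounds on PN are max{0,(p₁−p₀)/p₁} ≤ PN ≤ min{1,(1−p₀)/p₁}.
  lower = (p₁ − p₀)/p₁ = 0.24724 / 0.71099 ≈ 0.3477
  upper = min{1, (1 − p₀)/p₁} = 0.53625 / 0.71099 ≈ 0.7542

0.348 ≤ PN ≤ 0.754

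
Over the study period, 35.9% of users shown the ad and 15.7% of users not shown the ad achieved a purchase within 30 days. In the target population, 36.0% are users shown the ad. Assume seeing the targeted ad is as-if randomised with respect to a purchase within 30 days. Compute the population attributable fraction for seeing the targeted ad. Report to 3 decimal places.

p₁ = 0.359, p₀ = 0.157.
Overall risk P(Y=1) = π·p₁ + (1−π)·p₀ = 0.36×0.359 + 0.64×0.157 = 0.22972.
Under exogeneity, PAF = [P(Y=1) − p₀] / P(Y=1).
PAF = (0.22972 − 0.157) / 0.22972 ≈ 0.3166

PAF ≈ 0.317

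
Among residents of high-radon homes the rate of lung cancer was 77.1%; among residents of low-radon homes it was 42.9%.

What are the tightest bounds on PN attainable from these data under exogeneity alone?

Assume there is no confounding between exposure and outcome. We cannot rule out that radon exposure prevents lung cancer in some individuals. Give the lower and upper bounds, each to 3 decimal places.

0.444 ≤ PN ≤ 0.741

p₁ = 0.771, p₀ = 0.429.
Under exogeneity alone the bounds on PN are max{0,(p₁−p₀)/p₁} ≤ PN ≤ min{1,(1−p₀)/p₁}.
  lower = (p₁ − p₀)/p₁ = 0.342 / 0.771 ≈ 0.4436
  upper = min{1, (1 − p₀)/p₁} = 0.571 / 0.771 ≈ 0.7406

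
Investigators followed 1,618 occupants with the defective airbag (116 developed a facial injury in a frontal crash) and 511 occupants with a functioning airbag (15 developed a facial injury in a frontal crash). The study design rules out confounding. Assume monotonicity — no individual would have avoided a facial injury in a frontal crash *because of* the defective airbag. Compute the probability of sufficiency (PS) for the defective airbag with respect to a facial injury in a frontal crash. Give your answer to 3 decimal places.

PS ≈ 0.044

p₁ = P(outcome | exposed) = 116/1618 = 0.071693
p₀ = P(outcome | unexposed) = 15/511 = 0.029354
Under exogeneity and monotonicity, PS = (p₁ − p₀) / (1 − p₀).
PS = (0.071693 − 0.029354) / (1 − 0.029354) = 0.042339 / 0.97065 ≈ 0.0436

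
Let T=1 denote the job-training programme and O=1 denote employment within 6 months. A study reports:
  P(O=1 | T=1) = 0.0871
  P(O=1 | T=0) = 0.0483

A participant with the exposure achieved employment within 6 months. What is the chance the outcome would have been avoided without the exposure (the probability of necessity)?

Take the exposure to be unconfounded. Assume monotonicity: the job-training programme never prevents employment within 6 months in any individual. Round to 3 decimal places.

Let p₁ = 0.0871, p₀ = 0.0483.
Under exogeneity and monotonicity, PN = (p₁ − p₀) / p₁.
PN = (0.0871 − 0.0483) / 0.0871 = 0.0388 / 0.0871 ≈ 0.4455

PN ≈ 0.445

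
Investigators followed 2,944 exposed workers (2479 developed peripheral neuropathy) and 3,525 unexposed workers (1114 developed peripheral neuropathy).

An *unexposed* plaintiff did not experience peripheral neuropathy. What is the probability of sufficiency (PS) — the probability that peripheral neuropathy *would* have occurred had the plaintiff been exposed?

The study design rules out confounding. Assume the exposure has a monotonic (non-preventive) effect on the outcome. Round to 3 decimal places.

PS ≈ 0.769

p₁ = P(outcome | exposed) = 2479/2944 = 0.84205
p₀ = P(outcome | unexposed) = 1114/3525 = 0.31603
Under exogeneity and monotonicity, PS = (p₁ − p₀) / (1 − p₀).
PS = (0.84205 − 0.31603) / (1 − 0.31603) = 0.52602 / 0.68397 ≈ 0.7691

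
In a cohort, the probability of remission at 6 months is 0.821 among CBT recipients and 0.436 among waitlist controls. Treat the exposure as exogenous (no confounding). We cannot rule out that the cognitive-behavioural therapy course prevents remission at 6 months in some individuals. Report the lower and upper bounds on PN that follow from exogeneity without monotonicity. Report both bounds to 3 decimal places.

Let p₁ = 0.821, p₀ = 0.436.
Under exogeneity alone the bounds on PN are max{0,(p₁−p₀)/p₁} ≤ PN ≤ min{1,(1−p₀)/p₁}.
  lower = (p₁ − p₀)/p₁ = 0.385 / 0.821 ≈ 0.4689
  upper = min{1, (1 − p₀)/p₁} = 0.564 / 0.821 ≈ 0.6870

0.469 ≤ PN ≤ 0.687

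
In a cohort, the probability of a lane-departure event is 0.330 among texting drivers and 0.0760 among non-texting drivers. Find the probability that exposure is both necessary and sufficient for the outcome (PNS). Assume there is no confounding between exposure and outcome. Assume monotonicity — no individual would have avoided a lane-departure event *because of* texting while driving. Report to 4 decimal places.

PNS ≈ 0.2540

Let p₁ = 0.33, p₀ = 0.076.
Under exogeneity and monotonicity, PNS = p₁ − p₀.
PNS = 0.33 − 0.076 = 0.254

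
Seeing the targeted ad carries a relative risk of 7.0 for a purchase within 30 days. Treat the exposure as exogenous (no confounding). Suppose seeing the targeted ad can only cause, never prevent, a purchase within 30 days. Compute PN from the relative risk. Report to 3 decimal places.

PN ≈ 0.857

Under exogeneity and monotonicity, PN = (RR − 1) / RR = 1 − 1/RR.
PN = (7.0 − 1) / 7.0 = 6 / 7.0 ≈ 0.8571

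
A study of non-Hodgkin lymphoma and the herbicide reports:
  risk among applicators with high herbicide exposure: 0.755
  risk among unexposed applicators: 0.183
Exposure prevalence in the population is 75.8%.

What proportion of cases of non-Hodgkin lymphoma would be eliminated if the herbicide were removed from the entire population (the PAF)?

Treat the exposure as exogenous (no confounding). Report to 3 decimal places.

Let p₁ = 0.755, p₀ = 0.183.
Overall risk P(Y=1) = π·p₁ + (1−π)·p₀ = 0.758×0.755 + 0.242×0.183 = 0.61658.
Under exogeneity, PAF = [P(Y=1) − p₀] / P(Y=1).
PAF = (0.61658 − 0.183) / 0.61658 ≈ 0.7032

PAF ≈ 0.703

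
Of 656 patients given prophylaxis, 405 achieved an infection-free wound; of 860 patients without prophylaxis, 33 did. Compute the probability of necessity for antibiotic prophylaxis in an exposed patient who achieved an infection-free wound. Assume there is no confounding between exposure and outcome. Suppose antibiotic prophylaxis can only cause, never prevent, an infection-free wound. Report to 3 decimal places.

PN ≈ 0.938

p₁ = P(outcome | exposed) = 405/656 = 0.61738
p₀ = P(outcome | unexposed) = 33/860 = 0.038372
Under exogeneity and monotonicity, PN = (p₁ − p₀) / p₁.
PN = (0.61738 − 0.038372) / 0.61738 = 0.57901 / 0.61738 ≈ 0.9378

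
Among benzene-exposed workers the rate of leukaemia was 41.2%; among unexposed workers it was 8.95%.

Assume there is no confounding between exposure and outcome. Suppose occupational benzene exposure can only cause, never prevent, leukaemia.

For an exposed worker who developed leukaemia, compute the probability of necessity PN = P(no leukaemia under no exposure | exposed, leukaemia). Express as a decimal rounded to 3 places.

PN ≈ 0.783

p₁ = 0.412, p₀ = 0.0895.
Under exogeneity and monotonicity, PN = (p₁ − p₀) / p₁.
PN = (0.412 − 0.0895) / 0.412 = 0.3225 / 0.412 ≈ 0.7828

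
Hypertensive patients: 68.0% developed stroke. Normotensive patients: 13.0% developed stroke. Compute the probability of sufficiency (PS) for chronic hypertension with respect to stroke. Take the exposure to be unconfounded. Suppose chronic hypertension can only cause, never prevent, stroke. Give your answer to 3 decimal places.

p₁ = 0.68, p₀ = 0.13.
Under exogeneity and monotonicity, PS = (p₁ − p₀) / (1 − p₀).
PS = (0.68 − 0.13) / (1 − 0.13) = 0.55 / 0.87 ≈ 0.6322

PS ≈ 0.632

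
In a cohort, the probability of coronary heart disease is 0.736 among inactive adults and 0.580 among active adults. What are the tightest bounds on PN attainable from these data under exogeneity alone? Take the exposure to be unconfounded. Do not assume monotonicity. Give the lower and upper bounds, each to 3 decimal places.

0.212 ≤ PN ≤ 0.571

Let p₁ = 0.736, p₀ = 0.58.
Under exogeneity alone the bounds on PN are max{0,(p₁−p₀)/p₁} ≤ PN ≤ min{1,(1−p₀)/p₁}.
  lower = (p₁ − p₀)/p₁ = 0.156 / 0.736 ≈ 0.2120
  upper = min{1, (1 − p₀)/p₁} = 0.42 / 0.736 ≈ 0.5707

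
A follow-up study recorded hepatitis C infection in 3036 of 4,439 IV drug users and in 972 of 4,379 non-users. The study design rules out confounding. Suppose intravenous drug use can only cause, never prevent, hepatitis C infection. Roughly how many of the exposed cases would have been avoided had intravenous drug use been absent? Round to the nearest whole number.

p₁ = P(outcome | exposed) = 3036/4439 = 0.68394
p₀ = P(outcome | unexposed) = 972/4379 = 0.22197
PN = (p₁ − p₀)/p₁ = (0.68394 − 0.22197) / 0.68394 ≈ 0.67546.
Attributable cases ≈ PN × (exposed cases) = 0.67546 × 3036 ≈ 2050.68.

about 2051 cases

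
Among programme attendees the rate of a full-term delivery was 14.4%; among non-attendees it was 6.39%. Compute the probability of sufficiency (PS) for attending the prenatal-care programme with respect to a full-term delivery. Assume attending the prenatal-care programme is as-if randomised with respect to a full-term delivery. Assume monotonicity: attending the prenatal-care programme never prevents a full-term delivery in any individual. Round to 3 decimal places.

PS ≈ 0.086

p₁ = 0.144, p₀ = 0.0639.
Under exogeneity and monotonicity, PS = (p₁ − p₀) / (1 − p₀).
PS = (0.144 − 0.0639) / (1 − 0.0639) = 0.0801 / 0.9361 ≈ 0.0856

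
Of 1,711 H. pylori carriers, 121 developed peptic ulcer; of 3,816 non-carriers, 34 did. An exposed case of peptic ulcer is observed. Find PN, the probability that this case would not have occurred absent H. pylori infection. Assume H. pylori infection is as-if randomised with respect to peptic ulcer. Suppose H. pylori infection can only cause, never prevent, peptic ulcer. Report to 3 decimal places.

PN ≈ 0.874

p₁ = P(outcome | exposed) = 121/1711 = 0.070719
p₀ = P(outcome | unexposed) = 34/3816 = 0.0089099
Under exogeneity and monotonicity, PN = (p₁ − p₀) / p₁.
PN = (0.070719 − 0.0089099) / 0.070719 = 0.061809 / 0.070719 ≈ 0.8740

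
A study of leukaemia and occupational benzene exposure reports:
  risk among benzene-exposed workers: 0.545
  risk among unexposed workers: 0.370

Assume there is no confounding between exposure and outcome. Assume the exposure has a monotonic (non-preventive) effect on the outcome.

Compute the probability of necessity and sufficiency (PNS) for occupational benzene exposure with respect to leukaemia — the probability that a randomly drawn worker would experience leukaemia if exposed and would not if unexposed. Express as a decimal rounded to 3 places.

Let p₁ = 0.545, p₀ = 0.37.
Under exogeneity and monotonicity, PNS = p₁ − p₀.
PNS = 0.545 − 0.37 = 0.175

PNS ≈ 0.175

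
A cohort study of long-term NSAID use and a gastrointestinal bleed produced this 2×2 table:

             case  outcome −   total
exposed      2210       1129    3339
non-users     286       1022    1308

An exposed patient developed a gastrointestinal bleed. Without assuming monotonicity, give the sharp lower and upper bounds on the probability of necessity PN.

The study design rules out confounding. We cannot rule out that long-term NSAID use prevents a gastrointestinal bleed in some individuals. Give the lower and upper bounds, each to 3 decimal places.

0.670 ≤ PN ≤ 1.000

p₁ = P(outcome | exposed) = 2210/3339 = 0.66187
p₀ = P(outcome | unexposed) = 286/1308 = 0.21865
Under exogeneity alone the bounds on PN are max{0,(p₁−p₀)/p₁} ≤ PN ≤ min{1,(1−p₀)/p₁}.
  lower = (p₁ − p₀)/p₁ = 0.44322 / 0.66187 ≈ 0.6696
  upper = min{1, (1 − p₀)/p₁} = 0.78135 / 0.66187 ≈ 1.1805 → capped at 1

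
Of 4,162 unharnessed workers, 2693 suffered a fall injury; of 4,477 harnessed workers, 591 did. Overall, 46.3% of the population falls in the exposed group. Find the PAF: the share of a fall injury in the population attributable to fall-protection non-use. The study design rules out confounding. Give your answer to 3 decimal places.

PAF ≈ 0.644

p₁ = P(outcome | exposed) = 2693/4162 = 0.64704
p₀ = P(outcome | unexposed) = 591/4477 = 0.13201
Overall risk P(Y=1) = π·p₁ + (1−π)·p₀ = 0.463×0.64704 + 0.537×0.13201 = 0.37047.
Under exogeneity, PAF = [P(Y=1) − p₀] / P(Y=1).
PAF = (0.37047 − 0.13201) / 0.37047 ≈ 0.6437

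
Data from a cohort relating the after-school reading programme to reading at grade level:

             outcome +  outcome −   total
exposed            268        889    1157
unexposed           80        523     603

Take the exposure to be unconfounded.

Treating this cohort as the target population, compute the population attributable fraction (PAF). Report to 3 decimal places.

PAF ≈ 0.329

p₁ = P(outcome | exposed) = 268/1157 = 0.23163
p₀ = P(outcome | unexposed) = 80/603 = 0.13267
Exposure prevalence π = 1157/1760 = 0.65739; overall risk P(Y=1) = 0.19773.
Under exogeneity, PAF = [P(Y=1) − p₀]/P(Y=1).
PAF = (0.19773 − 0.13267) / 0.19773 ≈ 0.3290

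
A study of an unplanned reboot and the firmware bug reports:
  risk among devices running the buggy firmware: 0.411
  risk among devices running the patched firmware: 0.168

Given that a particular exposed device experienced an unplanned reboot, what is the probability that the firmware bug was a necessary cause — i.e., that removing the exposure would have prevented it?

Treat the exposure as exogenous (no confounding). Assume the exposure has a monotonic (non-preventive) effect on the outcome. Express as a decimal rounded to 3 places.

Let p₁ = 0.411, p₀ = 0.168.
Under exogeneity and monotonicity, PN = (p₁ − p₀) / p₁.
PN = (0.411 − 0.168) / 0.411 = 0.243 / 0.411 ≈ 0.5912

PN ≈ 0.591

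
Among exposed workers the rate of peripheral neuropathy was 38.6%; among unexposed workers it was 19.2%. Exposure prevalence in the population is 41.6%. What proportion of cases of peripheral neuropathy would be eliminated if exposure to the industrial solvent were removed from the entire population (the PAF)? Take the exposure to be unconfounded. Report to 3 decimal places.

p₁ = 0.386, p₀ = 0.192.
Overall risk P(Y=1) = π·p₁ + (1−π)·p₀ = 0.416×0.386 + 0.584×0.192 = 0.2727.
Under exogeneity, PAF = [P(Y=1) − p₀] / P(Y=1).
PAF = (0.2727 − 0.192) / 0.2727 ≈ 0.2959

PAF ≈ 0.296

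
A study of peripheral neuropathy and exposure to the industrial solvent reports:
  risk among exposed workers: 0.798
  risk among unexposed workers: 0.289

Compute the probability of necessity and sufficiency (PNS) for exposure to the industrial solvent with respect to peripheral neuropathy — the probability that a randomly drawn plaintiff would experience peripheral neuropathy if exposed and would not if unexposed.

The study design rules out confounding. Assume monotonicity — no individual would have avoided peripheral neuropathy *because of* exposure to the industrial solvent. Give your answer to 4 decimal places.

Let p₁ = 0.798, p₀ = 0.289.
Under exogeneity and monotonicity, PNS = p₁ − p₀.
PNS = 0.798 − 0.289 = 0.509

PNS ≈ 0.5090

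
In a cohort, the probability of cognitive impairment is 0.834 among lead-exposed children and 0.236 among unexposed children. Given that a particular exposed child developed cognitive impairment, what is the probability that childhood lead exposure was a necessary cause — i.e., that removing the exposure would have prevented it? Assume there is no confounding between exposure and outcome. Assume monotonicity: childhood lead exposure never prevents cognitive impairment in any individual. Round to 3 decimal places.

PN ≈ 0.717

Let p₁ = 0.834, p₀ = 0.236.
Under exogeneity and monotonicity, PN = (p₁ − p₀) / p₁.
PN = (0.834 − 0.236) / 0.834 = 0.598 / 0.834 ≈ 0.7170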